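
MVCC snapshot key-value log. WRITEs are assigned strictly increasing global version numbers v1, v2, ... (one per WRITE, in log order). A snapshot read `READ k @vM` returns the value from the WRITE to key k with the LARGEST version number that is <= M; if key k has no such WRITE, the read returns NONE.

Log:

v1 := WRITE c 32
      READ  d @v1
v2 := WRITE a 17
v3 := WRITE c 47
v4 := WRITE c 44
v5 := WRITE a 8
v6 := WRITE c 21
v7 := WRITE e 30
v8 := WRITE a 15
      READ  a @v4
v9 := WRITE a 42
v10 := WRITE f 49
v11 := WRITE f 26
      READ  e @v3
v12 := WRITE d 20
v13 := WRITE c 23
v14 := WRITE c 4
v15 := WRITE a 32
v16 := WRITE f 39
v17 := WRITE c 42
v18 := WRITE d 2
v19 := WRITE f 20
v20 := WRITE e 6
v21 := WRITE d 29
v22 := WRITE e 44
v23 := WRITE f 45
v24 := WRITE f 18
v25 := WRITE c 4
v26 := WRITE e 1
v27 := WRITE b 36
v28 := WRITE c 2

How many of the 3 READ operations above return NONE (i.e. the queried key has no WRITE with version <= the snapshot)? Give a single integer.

v1: WRITE c=32  (c history now [(1, 32)])
READ d @v1: history=[] -> no version <= 1 -> NONE
v2: WRITE a=17  (a history now [(2, 17)])
v3: WRITE c=47  (c history now [(1, 32), (3, 47)])
v4: WRITE c=44  (c history now [(1, 32), (3, 47), (4, 44)])
v5: WRITE a=8  (a history now [(2, 17), (5, 8)])
v6: WRITE c=21  (c history now [(1, 32), (3, 47), (4, 44), (6, 21)])
v7: WRITE e=30  (e history now [(7, 30)])
v8: WRITE a=15  (a history now [(2, 17), (5, 8), (8, 15)])
READ a @v4: history=[(2, 17), (5, 8), (8, 15)] -> pick v2 -> 17
v9: WRITE a=42  (a history now [(2, 17), (5, 8), (8, 15), (9, 42)])
v10: WRITE f=49  (f history now [(10, 49)])
v11: WRITE f=26  (f history now [(10, 49), (11, 26)])
READ e @v3: history=[(7, 30)] -> no version <= 3 -> NONE
v12: WRITE d=20  (d history now [(12, 20)])
v13: WRITE c=23  (c history now [(1, 32), (3, 47), (4, 44), (6, 21), (13, 23)])
v14: WRITE c=4  (c history now [(1, 32), (3, 47), (4, 44), (6, 21), (13, 23), (14, 4)])
v15: WRITE a=32  (a history now [(2, 17), (5, 8), (8, 15), (9, 42), (15, 32)])
v16: WRITE f=39  (f history now [(10, 49), (11, 26), (16, 39)])
v17: WRITE c=42  (c history now [(1, 32), (3, 47), (4, 44), (6, 21), (13, 23), (14, 4), (17, 42)])
v18: WRITE d=2  (d history now [(12, 20), (18, 2)])
v19: WRITE f=20  (f history now [(10, 49), (11, 26), (16, 39), (19, 20)])
v20: WRITE e=6  (e history now [(7, 30), (20, 6)])
v21: WRITE d=29  (d history now [(12, 20), (18, 2), (21, 29)])
v22: WRITE e=44  (e history now [(7, 30), (20, 6), (22, 44)])
v23: WRITE f=45  (f history now [(10, 49), (11, 26), (16, 39), (19, 20), (23, 45)])
v24: WRITE f=18  (f history now [(10, 49), (11, 26), (16, 39), (19, 20), (23, 45), (24, 18)])
v25: WRITE c=4  (c history now [(1, 32), (3, 47), (4, 44), (6, 21), (13, 23), (14, 4), (17, 42), (25, 4)])
v26: WRITE e=1  (e history now [(7, 30), (20, 6), (22, 44), (26, 1)])
v27: WRITE b=36  (b history now [(27, 36)])
v28: WRITE c=2  (c history now [(1, 32), (3, 47), (4, 44), (6, 21), (13, 23), (14, 4), (17, 42), (25, 4), (28, 2)])
Read results in order: ['NONE', '17', 'NONE']
NONE count = 2

Answer: 2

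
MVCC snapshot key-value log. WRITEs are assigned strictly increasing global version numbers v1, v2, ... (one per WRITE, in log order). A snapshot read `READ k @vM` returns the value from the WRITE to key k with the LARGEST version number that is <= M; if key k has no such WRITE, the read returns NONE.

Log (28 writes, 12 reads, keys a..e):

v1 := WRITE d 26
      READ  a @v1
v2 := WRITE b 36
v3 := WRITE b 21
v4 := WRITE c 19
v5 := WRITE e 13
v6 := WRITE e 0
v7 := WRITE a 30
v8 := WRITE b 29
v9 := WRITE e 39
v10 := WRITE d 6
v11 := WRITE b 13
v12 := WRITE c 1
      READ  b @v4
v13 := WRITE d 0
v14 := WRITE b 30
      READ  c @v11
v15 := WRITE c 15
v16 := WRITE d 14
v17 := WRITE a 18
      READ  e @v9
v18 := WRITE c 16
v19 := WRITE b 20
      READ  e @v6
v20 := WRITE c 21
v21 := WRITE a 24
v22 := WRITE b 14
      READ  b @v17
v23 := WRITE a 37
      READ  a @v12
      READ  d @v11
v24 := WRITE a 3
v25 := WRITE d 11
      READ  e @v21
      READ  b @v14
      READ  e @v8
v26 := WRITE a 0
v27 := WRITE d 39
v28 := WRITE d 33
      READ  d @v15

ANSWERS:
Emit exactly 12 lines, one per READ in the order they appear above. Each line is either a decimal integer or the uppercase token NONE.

Answer: NONE
21
19
39
0
30
30
6
39
30
0
0

Derivation:
v1: WRITE d=26  (d history now [(1, 26)])
READ a @v1: history=[] -> no version <= 1 -> NONE
v2: WRITE b=36  (b history now [(2, 36)])
v3: WRITE b=21  (b history now [(2, 36), (3, 21)])
v4: WRITE c=19  (c history now [(4, 19)])
v5: WRITE e=13  (e history now [(5, 13)])
v6: WRITE e=0  (e history now [(5, 13), (6, 0)])
v7: WRITE a=30  (a history now [(7, 30)])
v8: WRITE b=29  (b history now [(2, 36), (3, 21), (8, 29)])
v9: WRITE e=39  (e history now [(5, 13), (6, 0), (9, 39)])
v10: WRITE d=6  (d history now [(1, 26), (10, 6)])
v11: WRITE b=13  (b history now [(2, 36), (3, 21), (8, 29), (11, 13)])
v12: WRITE c=1  (c history now [(4, 19), (12, 1)])
READ b @v4: history=[(2, 36), (3, 21), (8, 29), (11, 13)] -> pick v3 -> 21
v13: WRITE d=0  (d history now [(1, 26), (10, 6), (13, 0)])
v14: WRITE b=30  (b history now [(2, 36), (3, 21), (8, 29), (11, 13), (14, 30)])
READ c @v11: history=[(4, 19), (12, 1)] -> pick v4 -> 19
v15: WRITE c=15  (c history now [(4, 19), (12, 1), (15, 15)])
v16: WRITE d=14  (d history now [(1, 26), (10, 6), (13, 0), (16, 14)])
v17: WRITE a=18  (a history now [(7, 30), (17, 18)])
READ e @v9: history=[(5, 13), (6, 0), (9, 39)] -> pick v9 -> 39
v18: WRITE c=16  (c history now [(4, 19), (12, 1), (15, 15), (18, 16)])
v19: WRITE b=20  (b history now [(2, 36), (3, 21), (8, 29), (11, 13), (14, 30), (19, 20)])
READ e @v6: history=[(5, 13), (6, 0), (9, 39)] -> pick v6 -> 0
v20: WRITE c=21  (c history now [(4, 19), (12, 1), (15, 15), (18, 16), (20, 21)])
v21: WRITE a=24  (a history now [(7, 30), (17, 18), (21, 24)])
v22: WRITE b=14  (b history now [(2, 36), (3, 21), (8, 29), (11, 13), (14, 30), (19, 20), (22, 14)])
READ b @v17: history=[(2, 36), (3, 21), (8, 29), (11, 13), (14, 30), (19, 20), (22, 14)] -> pick v14 -> 30
v23: WRITE a=37  (a history now [(7, 30), (17, 18), (21, 24), (23, 37)])
READ a @v12: history=[(7, 30), (17, 18), (21, 24), (23, 37)] -> pick v7 -> 30
READ d @v11: history=[(1, 26), (10, 6), (13, 0), (16, 14)] -> pick v10 -> 6
v24: WRITE a=3  (a history now [(7, 30), (17, 18), (21, 24), (23, 37), (24, 3)])
v25: WRITE d=11  (d history now [(1, 26), (10, 6), (13, 0), (16, 14), (25, 11)])
READ e @v21: history=[(5, 13), (6, 0), (9, 39)] -> pick v9 -> 39
READ b @v14: history=[(2, 36), (3, 21), (8, 29), (11, 13), (14, 30), (19, 20), (22, 14)] -> pick v14 -> 30
READ e @v8: history=[(5, 13), (6, 0), (9, 39)] -> pick v6 -> 0
v26: WRITE a=0  (a history now [(7, 30), (17, 18), (21, 24), (23, 37), (24, 3), (26, 0)])
v27: WRITE d=39  (d history now [(1, 26), (10, 6), (13, 0), (16, 14), (25, 11), (27, 39)])
v28: WRITE d=33  (d history now [(1, 26), (10, 6), (13, 0), (16, 14), (25, 11), (27, 39), (28, 33)])
READ d @v15: history=[(1, 26), (10, 6), (13, 0), (16, 14), (25, 11), (27, 39), (28, 33)] -> pick v13 -> 0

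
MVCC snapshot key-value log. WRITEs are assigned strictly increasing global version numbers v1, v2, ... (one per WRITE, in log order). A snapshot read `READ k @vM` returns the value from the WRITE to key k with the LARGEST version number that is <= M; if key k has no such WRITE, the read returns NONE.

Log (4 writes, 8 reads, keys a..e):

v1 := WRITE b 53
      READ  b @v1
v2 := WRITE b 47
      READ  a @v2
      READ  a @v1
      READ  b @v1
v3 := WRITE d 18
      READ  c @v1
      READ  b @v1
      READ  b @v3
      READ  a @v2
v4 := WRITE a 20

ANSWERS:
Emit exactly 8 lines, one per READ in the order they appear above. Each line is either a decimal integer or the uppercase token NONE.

v1: WRITE b=53  (b history now [(1, 53)])
READ b @v1: history=[(1, 53)] -> pick v1 -> 53
v2: WRITE b=47  (b history now [(1, 53), (2, 47)])
READ a @v2: history=[] -> no version <= 2 -> NONE
READ a @v1: history=[] -> no version <= 1 -> NONE
READ b @v1: history=[(1, 53), (2, 47)] -> pick v1 -> 53
v3: WRITE d=18  (d history now [(3, 18)])
READ c @v1: history=[] -> no version <= 1 -> NONE
READ b @v1: history=[(1, 53), (2, 47)] -> pick v1 -> 53
READ b @v3: history=[(1, 53), (2, 47)] -> pick v2 -> 47
READ a @v2: history=[] -> no version <= 2 -> NONE
v4: WRITE a=20  (a history now [(4, 20)])

Answer: 53
NONE
NONE
53
NONE
53
47
NONE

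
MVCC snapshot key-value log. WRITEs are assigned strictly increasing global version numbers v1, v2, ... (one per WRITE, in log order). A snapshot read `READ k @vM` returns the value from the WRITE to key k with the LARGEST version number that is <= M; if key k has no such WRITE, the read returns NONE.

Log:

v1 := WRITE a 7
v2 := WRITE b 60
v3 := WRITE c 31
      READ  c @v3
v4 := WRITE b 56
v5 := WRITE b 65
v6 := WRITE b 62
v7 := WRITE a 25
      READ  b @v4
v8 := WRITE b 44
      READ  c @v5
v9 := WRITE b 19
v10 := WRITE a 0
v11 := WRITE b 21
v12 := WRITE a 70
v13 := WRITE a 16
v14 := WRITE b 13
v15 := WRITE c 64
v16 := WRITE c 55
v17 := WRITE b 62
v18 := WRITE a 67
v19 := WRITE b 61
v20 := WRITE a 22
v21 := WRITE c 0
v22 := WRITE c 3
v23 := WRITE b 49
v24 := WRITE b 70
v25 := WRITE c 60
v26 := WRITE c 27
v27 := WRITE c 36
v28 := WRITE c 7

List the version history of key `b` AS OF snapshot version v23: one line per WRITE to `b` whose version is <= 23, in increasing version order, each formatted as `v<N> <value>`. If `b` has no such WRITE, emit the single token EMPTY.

Scan writes for key=b with version <= 23:
  v1 WRITE a 7 -> skip
  v2 WRITE b 60 -> keep
  v3 WRITE c 31 -> skip
  v4 WRITE b 56 -> keep
  v5 WRITE b 65 -> keep
  v6 WRITE b 62 -> keep
  v7 WRITE a 25 -> skip
  v8 WRITE b 44 -> keep
  v9 WRITE b 19 -> keep
  v10 WRITE a 0 -> skip
  v11 WRITE b 21 -> keep
  v12 WRITE a 70 -> skip
  v13 WRITE a 16 -> skip
  v14 WRITE b 13 -> keep
  v15 WRITE c 64 -> skip
  v16 WRITE c 55 -> skip
  v17 WRITE b 62 -> keep
  v18 WRITE a 67 -> skip
  v19 WRITE b 61 -> keep
  v20 WRITE a 22 -> skip
  v21 WRITE c 0 -> skip
  v22 WRITE c 3 -> skip
  v23 WRITE b 49 -> keep
  v24 WRITE b 70 -> drop (> snap)
  v25 WRITE c 60 -> skip
  v26 WRITE c 27 -> skip
  v27 WRITE c 36 -> skip
  v28 WRITE c 7 -> skip
Collected: [(2, 60), (4, 56), (5, 65), (6, 62), (8, 44), (9, 19), (11, 21), (14, 13), (17, 62), (19, 61), (23, 49)]

Answer: v2 60
v4 56
v5 65
v6 62
v8 44
v9 19
v11 21
v14 13
v17 62
v19 61
v23 49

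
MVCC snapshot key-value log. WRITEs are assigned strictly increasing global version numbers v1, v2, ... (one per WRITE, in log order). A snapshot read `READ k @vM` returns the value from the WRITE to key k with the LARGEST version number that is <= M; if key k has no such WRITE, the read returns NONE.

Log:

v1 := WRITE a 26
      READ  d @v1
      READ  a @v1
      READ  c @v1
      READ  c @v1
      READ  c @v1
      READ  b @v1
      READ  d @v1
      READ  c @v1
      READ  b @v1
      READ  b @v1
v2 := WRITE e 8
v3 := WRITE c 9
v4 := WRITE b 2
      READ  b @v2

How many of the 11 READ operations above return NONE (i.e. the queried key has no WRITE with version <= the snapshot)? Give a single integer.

v1: WRITE a=26  (a history now [(1, 26)])
READ d @v1: history=[] -> no version <= 1 -> NONE
READ a @v1: history=[(1, 26)] -> pick v1 -> 26
READ c @v1: history=[] -> no version <= 1 -> NONE
READ c @v1: history=[] -> no version <= 1 -> NONE
READ c @v1: history=[] -> no version <= 1 -> NONE
READ b @v1: history=[] -> no version <= 1 -> NONE
READ d @v1: history=[] -> no version <= 1 -> NONE
READ c @v1: history=[] -> no version <= 1 -> NONE
READ b @v1: history=[] -> no version <= 1 -> NONE
READ b @v1: history=[] -> no version <= 1 -> NONE
v2: WRITE e=8  (e history now [(2, 8)])
v3: WRITE c=9  (c history now [(3, 9)])
v4: WRITE b=2  (b history now [(4, 2)])
READ b @v2: history=[(4, 2)] -> no version <= 2 -> NONE
Read results in order: ['NONE', '26', 'NONE', 'NONE', 'NONE', 'NONE', 'NONE', 'NONE', 'NONE', 'NONE', 'NONE']
NONE count = 10

Answer: 10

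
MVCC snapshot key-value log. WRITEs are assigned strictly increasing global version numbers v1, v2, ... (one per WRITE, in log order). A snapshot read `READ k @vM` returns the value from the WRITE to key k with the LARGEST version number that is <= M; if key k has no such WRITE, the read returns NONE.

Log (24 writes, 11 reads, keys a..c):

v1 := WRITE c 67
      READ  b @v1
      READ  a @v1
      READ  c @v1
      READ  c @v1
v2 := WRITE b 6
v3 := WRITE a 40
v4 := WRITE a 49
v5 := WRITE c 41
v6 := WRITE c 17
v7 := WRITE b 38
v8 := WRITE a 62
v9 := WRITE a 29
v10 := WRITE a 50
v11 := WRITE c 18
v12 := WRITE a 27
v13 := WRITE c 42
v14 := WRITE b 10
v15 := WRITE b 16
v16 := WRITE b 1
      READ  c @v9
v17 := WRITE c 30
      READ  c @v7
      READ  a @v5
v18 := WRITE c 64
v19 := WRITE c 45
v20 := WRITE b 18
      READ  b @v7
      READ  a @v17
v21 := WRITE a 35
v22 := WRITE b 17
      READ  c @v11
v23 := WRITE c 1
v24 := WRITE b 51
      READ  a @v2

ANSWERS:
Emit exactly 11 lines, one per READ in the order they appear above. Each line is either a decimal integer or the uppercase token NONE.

Answer: NONE
NONE
67
67
17
17
49
38
27
18
NONE

Derivation:
v1: WRITE c=67  (c history now [(1, 67)])
READ b @v1: history=[] -> no version <= 1 -> NONE
READ a @v1: history=[] -> no version <= 1 -> NONE
READ c @v1: history=[(1, 67)] -> pick v1 -> 67
READ c @v1: history=[(1, 67)] -> pick v1 -> 67
v2: WRITE b=6  (b history now [(2, 6)])
v3: WRITE a=40  (a history now [(3, 40)])
v4: WRITE a=49  (a history now [(3, 40), (4, 49)])
v5: WRITE c=41  (c history now [(1, 67), (5, 41)])
v6: WRITE c=17  (c history now [(1, 67), (5, 41), (6, 17)])
v7: WRITE b=38  (b history now [(2, 6), (7, 38)])
v8: WRITE a=62  (a history now [(3, 40), (4, 49), (8, 62)])
v9: WRITE a=29  (a history now [(3, 40), (4, 49), (8, 62), (9, 29)])
v10: WRITE a=50  (a history now [(3, 40), (4, 49), (8, 62), (9, 29), (10, 50)])
v11: WRITE c=18  (c history now [(1, 67), (5, 41), (6, 17), (11, 18)])
v12: WRITE a=27  (a history now [(3, 40), (4, 49), (8, 62), (9, 29), (10, 50), (12, 27)])
v13: WRITE c=42  (c history now [(1, 67), (5, 41), (6, 17), (11, 18), (13, 42)])
v14: WRITE b=10  (b history now [(2, 6), (7, 38), (14, 10)])
v15: WRITE b=16  (b history now [(2, 6), (7, 38), (14, 10), (15, 16)])
v16: WRITE b=1  (b history now [(2, 6), (7, 38), (14, 10), (15, 16), (16, 1)])
READ c @v9: history=[(1, 67), (5, 41), (6, 17), (11, 18), (13, 42)] -> pick v6 -> 17
v17: WRITE c=30  (c history now [(1, 67), (5, 41), (6, 17), (11, 18), (13, 42), (17, 30)])
READ c @v7: history=[(1, 67), (5, 41), (6, 17), (11, 18), (13, 42), (17, 30)] -> pick v6 -> 17
READ a @v5: history=[(3, 40), (4, 49), (8, 62), (9, 29), (10, 50), (12, 27)] -> pick v4 -> 49
v18: WRITE c=64  (c history now [(1, 67), (5, 41), (6, 17), (11, 18), (13, 42), (17, 30), (18, 64)])
v19: WRITE c=45  (c history now [(1, 67), (5, 41), (6, 17), (11, 18), (13, 42), (17, 30), (18, 64), (19, 45)])
v20: WRITE b=18  (b history now [(2, 6), (7, 38), (14, 10), (15, 16), (16, 1), (20, 18)])
READ b @v7: history=[(2, 6), (7, 38), (14, 10), (15, 16), (16, 1), (20, 18)] -> pick v7 -> 38
READ a @v17: history=[(3, 40), (4, 49), (8, 62), (9, 29), (10, 50), (12, 27)] -> pick v12 -> 27
v21: WRITE a=35  (a history now [(3, 40), (4, 49), (8, 62), (9, 29), (10, 50), (12, 27), (21, 35)])
v22: WRITE b=17  (b history now [(2, 6), (7, 38), (14, 10), (15, 16), (16, 1), (20, 18), (22, 17)])
READ c @v11: history=[(1, 67), (5, 41), (6, 17), (11, 18), (13, 42), (17, 30), (18, 64), (19, 45)] -> pick v11 -> 18
v23: WRITE c=1  (c history now [(1, 67), (5, 41), (6, 17), (11, 18), (13, 42), (17, 30), (18, 64), (19, 45), (23, 1)])
v24: WRITE b=51  (b history now [(2, 6), (7, 38), (14, 10), (15, 16), (16, 1), (20, 18), (22, 17), (24, 51)])
READ a @v2: history=[(3, 40), (4, 49), (8, 62), (9, 29), (10, 50), (12, 27), (21, 35)] -> no version <= 2 -> NONE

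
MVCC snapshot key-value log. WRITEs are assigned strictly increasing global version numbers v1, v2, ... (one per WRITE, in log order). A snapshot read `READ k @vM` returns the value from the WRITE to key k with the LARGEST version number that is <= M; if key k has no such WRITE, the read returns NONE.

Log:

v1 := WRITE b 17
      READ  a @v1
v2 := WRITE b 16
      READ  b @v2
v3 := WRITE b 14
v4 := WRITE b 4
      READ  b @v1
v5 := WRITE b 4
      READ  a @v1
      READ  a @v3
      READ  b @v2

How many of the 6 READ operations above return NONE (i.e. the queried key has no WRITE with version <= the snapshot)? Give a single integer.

Answer: 3

Derivation:
v1: WRITE b=17  (b history now [(1, 17)])
READ a @v1: history=[] -> no version <= 1 -> NONE
v2: WRITE b=16  (b history now [(1, 17), (2, 16)])
READ b @v2: history=[(1, 17), (2, 16)] -> pick v2 -> 16
v3: WRITE b=14  (b history now [(1, 17), (2, 16), (3, 14)])
v4: WRITE b=4  (b history now [(1, 17), (2, 16), (3, 14), (4, 4)])
READ b @v1: history=[(1, 17), (2, 16), (3, 14), (4, 4)] -> pick v1 -> 17
v5: WRITE b=4  (b history now [(1, 17), (2, 16), (3, 14), (4, 4), (5, 4)])
READ a @v1: history=[] -> no version <= 1 -> NONE
READ a @v3: history=[] -> no version <= 3 -> NONE
READ b @v2: history=[(1, 17), (2, 16), (3, 14), (4, 4), (5, 4)] -> pick v2 -> 16
Read results in order: ['NONE', '16', '17', 'NONE', 'NONE', '16']
NONE count = 3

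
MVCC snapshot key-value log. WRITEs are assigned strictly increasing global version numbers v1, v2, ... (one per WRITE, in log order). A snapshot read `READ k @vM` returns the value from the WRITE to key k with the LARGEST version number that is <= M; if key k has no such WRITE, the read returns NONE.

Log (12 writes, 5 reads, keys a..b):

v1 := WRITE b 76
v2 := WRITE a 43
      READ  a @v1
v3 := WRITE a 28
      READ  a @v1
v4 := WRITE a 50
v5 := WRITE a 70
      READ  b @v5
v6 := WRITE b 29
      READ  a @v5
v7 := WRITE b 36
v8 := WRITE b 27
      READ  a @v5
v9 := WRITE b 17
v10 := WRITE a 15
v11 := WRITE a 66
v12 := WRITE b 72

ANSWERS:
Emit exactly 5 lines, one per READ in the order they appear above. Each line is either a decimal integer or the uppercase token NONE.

Answer: NONE
NONE
76
70
70

Derivation:
v1: WRITE b=76  (b history now [(1, 76)])
v2: WRITE a=43  (a history now [(2, 43)])
READ a @v1: history=[(2, 43)] -> no version <= 1 -> NONE
v3: WRITE a=28  (a history now [(2, 43), (3, 28)])
READ a @v1: history=[(2, 43), (3, 28)] -> no version <= 1 -> NONE
v4: WRITE a=50  (a history now [(2, 43), (3, 28), (4, 50)])
v5: WRITE a=70  (a history now [(2, 43), (3, 28), (4, 50), (5, 70)])
READ b @v5: history=[(1, 76)] -> pick v1 -> 76
v6: WRITE b=29  (b history now [(1, 76), (6, 29)])
READ a @v5: history=[(2, 43), (3, 28), (4, 50), (5, 70)] -> pick v5 -> 70
v7: WRITE b=36  (b history now [(1, 76), (6, 29), (7, 36)])
v8: WRITE b=27  (b history now [(1, 76), (6, 29), (7, 36), (8, 27)])
READ a @v5: history=[(2, 43), (3, 28), (4, 50), (5, 70)] -> pick v5 -> 70
v9: WRITE b=17  (b history now [(1, 76), (6, 29), (7, 36), (8, 27), (9, 17)])
v10: WRITE a=15  (a history now [(2, 43), (3, 28), (4, 50), (5, 70), (10, 15)])
v11: WRITE a=66  (a history now [(2, 43), (3, 28), (4, 50), (5, 70), (10, 15), (11, 66)])
v12: WRITE b=72  (b history now [(1, 76), (6, 29), (7, 36), (8, 27), (9, 17), (12, 72)])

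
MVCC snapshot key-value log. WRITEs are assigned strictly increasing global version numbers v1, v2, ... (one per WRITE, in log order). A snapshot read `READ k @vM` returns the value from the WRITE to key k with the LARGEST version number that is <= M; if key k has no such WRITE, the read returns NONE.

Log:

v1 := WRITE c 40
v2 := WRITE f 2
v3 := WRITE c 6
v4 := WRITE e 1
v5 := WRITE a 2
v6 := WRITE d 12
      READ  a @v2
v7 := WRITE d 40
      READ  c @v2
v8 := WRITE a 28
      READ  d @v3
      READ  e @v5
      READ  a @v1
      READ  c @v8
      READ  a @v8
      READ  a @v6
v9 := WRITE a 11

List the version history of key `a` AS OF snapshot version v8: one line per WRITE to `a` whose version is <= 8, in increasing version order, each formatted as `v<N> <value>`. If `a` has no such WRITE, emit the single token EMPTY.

Answer: v5 2
v8 28

Derivation:
Scan writes for key=a with version <= 8:
  v1 WRITE c 40 -> skip
  v2 WRITE f 2 -> skip
  v3 WRITE c 6 -> skip
  v4 WRITE e 1 -> skip
  v5 WRITE a 2 -> keep
  v6 WRITE d 12 -> skip
  v7 WRITE d 40 -> skip
  v8 WRITE a 28 -> keep
  v9 WRITE a 11 -> drop (> snap)
Collected: [(5, 2), (8, 28)]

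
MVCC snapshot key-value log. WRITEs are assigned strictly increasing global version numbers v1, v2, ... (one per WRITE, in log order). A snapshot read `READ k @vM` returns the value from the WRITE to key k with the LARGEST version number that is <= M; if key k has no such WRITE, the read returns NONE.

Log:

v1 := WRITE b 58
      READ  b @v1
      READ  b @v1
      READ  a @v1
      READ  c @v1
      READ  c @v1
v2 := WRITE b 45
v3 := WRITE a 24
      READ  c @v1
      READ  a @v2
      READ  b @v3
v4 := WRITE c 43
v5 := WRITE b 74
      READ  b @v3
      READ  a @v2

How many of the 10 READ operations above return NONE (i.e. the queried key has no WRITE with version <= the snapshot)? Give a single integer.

Answer: 6

Derivation:
v1: WRITE b=58  (b history now [(1, 58)])
READ b @v1: history=[(1, 58)] -> pick v1 -> 58
READ b @v1: history=[(1, 58)] -> pick v1 -> 58
READ a @v1: history=[] -> no version <= 1 -> NONE
READ c @v1: history=[] -> no version <= 1 -> NONE
READ c @v1: history=[] -> no version <= 1 -> NONE
v2: WRITE b=45  (b history now [(1, 58), (2, 45)])
v3: WRITE a=24  (a history now [(3, 24)])
READ c @v1: history=[] -> no version <= 1 -> NONE
READ a @v2: history=[(3, 24)] -> no version <= 2 -> NONE
READ b @v3: history=[(1, 58), (2, 45)] -> pick v2 -> 45
v4: WRITE c=43  (c history now [(4, 43)])
v5: WRITE b=74  (b history now [(1, 58), (2, 45), (5, 74)])
READ b @v3: history=[(1, 58), (2, 45), (5, 74)] -> pick v2 -> 45
READ a @v2: history=[(3, 24)] -> no version <= 2 -> NONE
Read results in order: ['58', '58', 'NONE', 'NONE', 'NONE', 'NONE', 'NONE', '45', '45', 'NONE']
NONE count = 6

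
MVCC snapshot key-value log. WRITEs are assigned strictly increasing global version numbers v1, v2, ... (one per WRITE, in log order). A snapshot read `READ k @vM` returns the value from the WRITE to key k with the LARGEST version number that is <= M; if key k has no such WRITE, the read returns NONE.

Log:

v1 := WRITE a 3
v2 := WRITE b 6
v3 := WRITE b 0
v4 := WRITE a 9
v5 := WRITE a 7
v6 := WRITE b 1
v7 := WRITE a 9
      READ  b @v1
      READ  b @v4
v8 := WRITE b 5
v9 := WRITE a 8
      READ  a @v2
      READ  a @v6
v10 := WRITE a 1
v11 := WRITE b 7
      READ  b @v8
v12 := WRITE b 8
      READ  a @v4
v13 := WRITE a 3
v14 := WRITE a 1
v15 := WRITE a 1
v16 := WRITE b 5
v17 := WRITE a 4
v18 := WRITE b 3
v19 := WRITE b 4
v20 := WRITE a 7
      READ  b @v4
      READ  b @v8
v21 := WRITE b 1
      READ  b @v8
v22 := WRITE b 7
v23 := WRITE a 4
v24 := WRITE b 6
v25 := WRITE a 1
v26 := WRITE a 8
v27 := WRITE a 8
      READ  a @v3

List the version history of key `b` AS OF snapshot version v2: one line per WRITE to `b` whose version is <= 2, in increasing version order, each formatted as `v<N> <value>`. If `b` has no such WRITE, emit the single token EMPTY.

Scan writes for key=b with version <= 2:
  v1 WRITE a 3 -> skip
  v2 WRITE b 6 -> keep
  v3 WRITE b 0 -> drop (> snap)
  v4 WRITE a 9 -> skip
  v5 WRITE a 7 -> skip
  v6 WRITE b 1 -> drop (> snap)
  v7 WRITE a 9 -> skip
  v8 WRITE b 5 -> drop (> snap)
  v9 WRITE a 8 -> skip
  v10 WRITE a 1 -> skip
  v11 WRITE b 7 -> drop (> snap)
  v12 WRITE b 8 -> drop (> snap)
  v13 WRITE a 3 -> skip
  v14 WRITE a 1 -> skip
  v15 WRITE a 1 -> skip
  v16 WRITE b 5 -> drop (> snap)
  v17 WRITE a 4 -> skip
  v18 WRITE b 3 -> drop (> snap)
  v19 WRITE b 4 -> drop (> snap)
  v20 WRITE a 7 -> skip
  v21 WRITE b 1 -> drop (> snap)
  v22 WRITE b 7 -> drop (> snap)
  v23 WRITE a 4 -> skip
  v24 WRITE b 6 -> drop (> snap)
  v25 WRITE a 1 -> skip
  v26 WRITE a 8 -> skip
  v27 WRITE a 8 -> skip
Collected: [(2, 6)]

Answer: v2 6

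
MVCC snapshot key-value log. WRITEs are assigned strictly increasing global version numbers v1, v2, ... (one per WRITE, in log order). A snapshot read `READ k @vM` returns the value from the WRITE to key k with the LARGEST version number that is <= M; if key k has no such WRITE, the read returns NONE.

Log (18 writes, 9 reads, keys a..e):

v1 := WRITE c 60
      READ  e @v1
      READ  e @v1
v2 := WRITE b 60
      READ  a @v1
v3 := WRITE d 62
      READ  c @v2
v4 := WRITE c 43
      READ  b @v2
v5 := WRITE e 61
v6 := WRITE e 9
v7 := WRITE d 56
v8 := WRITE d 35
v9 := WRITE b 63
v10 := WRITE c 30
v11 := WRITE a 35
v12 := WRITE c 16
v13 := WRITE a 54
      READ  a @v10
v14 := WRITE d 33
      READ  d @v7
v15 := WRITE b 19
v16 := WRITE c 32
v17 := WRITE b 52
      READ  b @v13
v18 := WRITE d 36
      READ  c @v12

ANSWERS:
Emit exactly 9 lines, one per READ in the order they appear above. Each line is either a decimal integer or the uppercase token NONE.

Answer: NONE
NONE
NONE
60
60
NONE
56
63
16

Derivation:
v1: WRITE c=60  (c history now [(1, 60)])
READ e @v1: history=[] -> no version <= 1 -> NONE
READ e @v1: history=[] -> no version <= 1 -> NONE
v2: WRITE b=60  (b history now [(2, 60)])
READ a @v1: history=[] -> no version <= 1 -> NONE
v3: WRITE d=62  (d history now [(3, 62)])
READ c @v2: history=[(1, 60)] -> pick v1 -> 60
v4: WRITE c=43  (c history now [(1, 60), (4, 43)])
READ b @v2: history=[(2, 60)] -> pick v2 -> 60
v5: WRITE e=61  (e history now [(5, 61)])
v6: WRITE e=9  (e history now [(5, 61), (6, 9)])
v7: WRITE d=56  (d history now [(3, 62), (7, 56)])
v8: WRITE d=35  (d history now [(3, 62), (7, 56), (8, 35)])
v9: WRITE b=63  (b history now [(2, 60), (9, 63)])
v10: WRITE c=30  (c history now [(1, 60), (4, 43), (10, 30)])
v11: WRITE a=35  (a history now [(11, 35)])
v12: WRITE c=16  (c history now [(1, 60), (4, 43), (10, 30), (12, 16)])
v13: WRITE a=54  (a history now [(11, 35), (13, 54)])
READ a @v10: history=[(11, 35), (13, 54)] -> no version <= 10 -> NONE
v14: WRITE d=33  (d history now [(3, 62), (7, 56), (8, 35), (14, 33)])
READ d @v7: history=[(3, 62), (7, 56), (8, 35), (14, 33)] -> pick v7 -> 56
v15: WRITE b=19  (b history now [(2, 60), (9, 63), (15, 19)])
v16: WRITE c=32  (c history now [(1, 60), (4, 43), (10, 30), (12, 16), (16, 32)])
v17: WRITE b=52  (b history now [(2, 60), (9, 63), (15, 19), (17, 52)])
READ b @v13: history=[(2, 60), (9, 63), (15, 19), (17, 52)] -> pick v9 -> 63
v18: WRITE d=36  (d history now [(3, 62), (7, 56), (8, 35), (14, 33), (18, 36)])
READ c @v12: history=[(1, 60), (4, 43), (10, 30), (12, 16), (16, 32)] -> pick v12 -> 16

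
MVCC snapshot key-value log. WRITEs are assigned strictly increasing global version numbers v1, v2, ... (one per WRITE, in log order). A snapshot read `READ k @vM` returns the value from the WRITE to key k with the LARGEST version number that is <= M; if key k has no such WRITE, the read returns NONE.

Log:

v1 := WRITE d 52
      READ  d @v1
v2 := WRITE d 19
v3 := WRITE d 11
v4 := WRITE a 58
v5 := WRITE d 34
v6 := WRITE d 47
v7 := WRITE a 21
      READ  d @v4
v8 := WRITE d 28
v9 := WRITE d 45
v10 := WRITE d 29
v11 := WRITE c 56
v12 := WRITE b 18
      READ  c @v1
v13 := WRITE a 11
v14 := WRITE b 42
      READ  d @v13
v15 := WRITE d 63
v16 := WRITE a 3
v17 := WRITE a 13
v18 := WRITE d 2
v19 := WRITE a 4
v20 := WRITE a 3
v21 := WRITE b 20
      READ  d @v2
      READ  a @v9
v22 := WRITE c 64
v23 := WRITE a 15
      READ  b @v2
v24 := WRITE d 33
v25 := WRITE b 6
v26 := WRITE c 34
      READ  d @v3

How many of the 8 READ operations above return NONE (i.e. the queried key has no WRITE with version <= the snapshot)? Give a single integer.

Answer: 2

Derivation:
v1: WRITE d=52  (d history now [(1, 52)])
READ d @v1: history=[(1, 52)] -> pick v1 -> 52
v2: WRITE d=19  (d history now [(1, 52), (2, 19)])
v3: WRITE d=11  (d history now [(1, 52), (2, 19), (3, 11)])
v4: WRITE a=58  (a history now [(4, 58)])
v5: WRITE d=34  (d history now [(1, 52), (2, 19), (3, 11), (5, 34)])
v6: WRITE d=47  (d history now [(1, 52), (2, 19), (3, 11), (5, 34), (6, 47)])
v7: WRITE a=21  (a history now [(4, 58), (7, 21)])
READ d @v4: history=[(1, 52), (2, 19), (3, 11), (5, 34), (6, 47)] -> pick v3 -> 11
v8: WRITE d=28  (d history now [(1, 52), (2, 19), (3, 11), (5, 34), (6, 47), (8, 28)])
v9: WRITE d=45  (d history now [(1, 52), (2, 19), (3, 11), (5, 34), (6, 47), (8, 28), (9, 45)])
v10: WRITE d=29  (d history now [(1, 52), (2, 19), (3, 11), (5, 34), (6, 47), (8, 28), (9, 45), (10, 29)])
v11: WRITE c=56  (c history now [(11, 56)])
v12: WRITE b=18  (b history now [(12, 18)])
READ c @v1: history=[(11, 56)] -> no version <= 1 -> NONE
v13: WRITE a=11  (a history now [(4, 58), (7, 21), (13, 11)])
v14: WRITE b=42  (b history now [(12, 18), (14, 42)])
READ d @v13: history=[(1, 52), (2, 19), (3, 11), (5, 34), (6, 47), (8, 28), (9, 45), (10, 29)] -> pick v10 -> 29
v15: WRITE d=63  (d history now [(1, 52), (2, 19), (3, 11), (5, 34), (6, 47), (8, 28), (9, 45), (10, 29), (15, 63)])
v16: WRITE a=3  (a history now [(4, 58), (7, 21), (13, 11), (16, 3)])
v17: WRITE a=13  (a history now [(4, 58), (7, 21), (13, 11), (16, 3), (17, 13)])
v18: WRITE d=2  (d history now [(1, 52), (2, 19), (3, 11), (5, 34), (6, 47), (8, 28), (9, 45), (10, 29), (15, 63), (18, 2)])
v19: WRITE a=4  (a history now [(4, 58), (7, 21), (13, 11), (16, 3), (17, 13), (19, 4)])
v20: WRITE a=3  (a history now [(4, 58), (7, 21), (13, 11), (16, 3), (17, 13), (19, 4), (20, 3)])
v21: WRITE b=20  (b history now [(12, 18), (14, 42), (21, 20)])
READ d @v2: history=[(1, 52), (2, 19), (3, 11), (5, 34), (6, 47), (8, 28), (9, 45), (10, 29), (15, 63), (18, 2)] -> pick v2 -> 19
READ a @v9: history=[(4, 58), (7, 21), (13, 11), (16, 3), (17, 13), (19, 4), (20, 3)] -> pick v7 -> 21
v22: WRITE c=64  (c history now [(11, 56), (22, 64)])
v23: WRITE a=15  (a history now [(4, 58), (7, 21), (13, 11), (16, 3), (17, 13), (19, 4), (20, 3), (23, 15)])
READ b @v2: history=[(12, 18), (14, 42), (21, 20)] -> no version <= 2 -> NONE
v24: WRITE d=33  (d history now [(1, 52), (2, 19), (3, 11), (5, 34), (6, 47), (8, 28), (9, 45), (10, 29), (15, 63), (18, 2), (24, 33)])
v25: WRITE b=6  (b history now [(12, 18), (14, 42), (21, 20), (25, 6)])
v26: WRITE c=34  (c history now [(11, 56), (22, 64), (26, 34)])
READ d @v3: history=[(1, 52), (2, 19), (3, 11), (5, 34), (6, 47), (8, 28), (9, 45), (10, 29), (15, 63), (18, 2), (24, 33)] -> pick v3 -> 11
Read results in order: ['52', '11', 'NONE', '29', '19', '21', 'NONE', '11']
NONE count = 2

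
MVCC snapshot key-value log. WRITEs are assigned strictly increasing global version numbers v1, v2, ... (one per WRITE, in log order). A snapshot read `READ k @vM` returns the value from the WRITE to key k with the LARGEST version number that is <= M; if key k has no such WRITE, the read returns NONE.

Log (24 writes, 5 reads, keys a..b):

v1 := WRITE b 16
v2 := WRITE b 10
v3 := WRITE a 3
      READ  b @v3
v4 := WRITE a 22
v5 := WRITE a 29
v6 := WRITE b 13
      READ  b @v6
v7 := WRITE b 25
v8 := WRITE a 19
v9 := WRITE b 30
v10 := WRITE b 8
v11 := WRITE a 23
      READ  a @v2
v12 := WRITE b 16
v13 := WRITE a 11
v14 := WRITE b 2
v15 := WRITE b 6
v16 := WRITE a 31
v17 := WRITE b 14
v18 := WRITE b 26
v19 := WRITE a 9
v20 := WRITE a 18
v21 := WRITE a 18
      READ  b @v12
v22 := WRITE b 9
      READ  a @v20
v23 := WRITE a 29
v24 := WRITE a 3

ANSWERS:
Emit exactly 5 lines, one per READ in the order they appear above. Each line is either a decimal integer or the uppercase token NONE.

Answer: 10
13
NONE
16
18

Derivation:
v1: WRITE b=16  (b history now [(1, 16)])
v2: WRITE b=10  (b history now [(1, 16), (2, 10)])
v3: WRITE a=3  (a history now [(3, 3)])
READ b @v3: history=[(1, 16), (2, 10)] -> pick v2 -> 10
v4: WRITE a=22  (a history now [(3, 3), (4, 22)])
v5: WRITE a=29  (a history now [(3, 3), (4, 22), (5, 29)])
v6: WRITE b=13  (b history now [(1, 16), (2, 10), (6, 13)])
READ b @v6: history=[(1, 16), (2, 10), (6, 13)] -> pick v6 -> 13
v7: WRITE b=25  (b history now [(1, 16), (2, 10), (6, 13), (7, 25)])
v8: WRITE a=19  (a history now [(3, 3), (4, 22), (5, 29), (8, 19)])
v9: WRITE b=30  (b history now [(1, 16), (2, 10), (6, 13), (7, 25), (9, 30)])
v10: WRITE b=8  (b history now [(1, 16), (2, 10), (6, 13), (7, 25), (9, 30), (10, 8)])
v11: WRITE a=23  (a history now [(3, 3), (4, 22), (5, 29), (8, 19), (11, 23)])
READ a @v2: history=[(3, 3), (4, 22), (5, 29), (8, 19), (11, 23)] -> no version <= 2 -> NONE
v12: WRITE b=16  (b history now [(1, 16), (2, 10), (6, 13), (7, 25), (9, 30), (10, 8), (12, 16)])
v13: WRITE a=11  (a history now [(3, 3), (4, 22), (5, 29), (8, 19), (11, 23), (13, 11)])
v14: WRITE b=2  (b history now [(1, 16), (2, 10), (6, 13), (7, 25), (9, 30), (10, 8), (12, 16), (14, 2)])
v15: WRITE b=6  (b history now [(1, 16), (2, 10), (6, 13), (7, 25), (9, 30), (10, 8), (12, 16), (14, 2), (15, 6)])
v16: WRITE a=31  (a history now [(3, 3), (4, 22), (5, 29), (8, 19), (11, 23), (13, 11), (16, 31)])
v17: WRITE b=14  (b history now [(1, 16), (2, 10), (6, 13), (7, 25), (9, 30), (10, 8), (12, 16), (14, 2), (15, 6), (17, 14)])
v18: WRITE b=26  (b history now [(1, 16), (2, 10), (6, 13), (7, 25), (9, 30), (10, 8), (12, 16), (14, 2), (15, 6), (17, 14), (18, 26)])
v19: WRITE a=9  (a history now [(3, 3), (4, 22), (5, 29), (8, 19), (11, 23), (13, 11), (16, 31), (19, 9)])
v20: WRITE a=18  (a history now [(3, 3), (4, 22), (5, 29), (8, 19), (11, 23), (13, 11), (16, 31), (19, 9), (20, 18)])
v21: WRITE a=18  (a history now [(3, 3), (4, 22), (5, 29), (8, 19), (11, 23), (13, 11), (16, 31), (19, 9), (20, 18), (21, 18)])
READ b @v12: history=[(1, 16), (2, 10), (6, 13), (7, 25), (9, 30), (10, 8), (12, 16), (14, 2), (15, 6), (17, 14), (18, 26)] -> pick v12 -> 16
v22: WRITE b=9  (b history now [(1, 16), (2, 10), (6, 13), (7, 25), (9, 30), (10, 8), (12, 16), (14, 2), (15, 6), (17, 14), (18, 26), (22, 9)])
READ a @v20: history=[(3, 3), (4, 22), (5, 29), (8, 19), (11, 23), (13, 11), (16, 31), (19, 9), (20, 18), (21, 18)] -> pick v20 -> 18
v23: WRITE a=29  (a history now [(3, 3), (4, 22), (5, 29), (8, 19), (11, 23), (13, 11), (16, 31), (19, 9), (20, 18), (21, 18), (23, 29)])
v24: WRITE a=3  (a history now [(3, 3), (4, 22), (5, 29), (8, 19), (11, 23), (13, 11), (16, 31), (19, 9), (20, 18), (21, 18), (23, 29), (24, 3)])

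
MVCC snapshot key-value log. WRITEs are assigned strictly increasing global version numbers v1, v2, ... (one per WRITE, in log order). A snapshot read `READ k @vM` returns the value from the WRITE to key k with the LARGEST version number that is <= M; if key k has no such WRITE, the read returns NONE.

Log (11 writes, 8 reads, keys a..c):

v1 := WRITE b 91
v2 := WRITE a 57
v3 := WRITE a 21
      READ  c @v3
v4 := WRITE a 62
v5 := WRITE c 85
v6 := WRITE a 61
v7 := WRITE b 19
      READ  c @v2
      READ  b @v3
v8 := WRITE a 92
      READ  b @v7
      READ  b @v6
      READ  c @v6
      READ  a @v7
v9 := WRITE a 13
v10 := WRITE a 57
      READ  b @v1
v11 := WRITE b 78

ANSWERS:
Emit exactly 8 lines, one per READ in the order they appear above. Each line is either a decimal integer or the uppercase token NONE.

v1: WRITE b=91  (b history now [(1, 91)])
v2: WRITE a=57  (a history now [(2, 57)])
v3: WRITE a=21  (a history now [(2, 57), (3, 21)])
READ c @v3: history=[] -> no version <= 3 -> NONE
v4: WRITE a=62  (a history now [(2, 57), (3, 21), (4, 62)])
v5: WRITE c=85  (c history now [(5, 85)])
v6: WRITE a=61  (a history now [(2, 57), (3, 21), (4, 62), (6, 61)])
v7: WRITE b=19  (b history now [(1, 91), (7, 19)])
READ c @v2: history=[(5, 85)] -> no version <= 2 -> NONE
READ b @v3: history=[(1, 91), (7, 19)] -> pick v1 -> 91
v8: WRITE a=92  (a history now [(2, 57), (3, 21), (4, 62), (6, 61), (8, 92)])
READ b @v7: history=[(1, 91), (7, 19)] -> pick v7 -> 19
READ b @v6: history=[(1, 91), (7, 19)] -> pick v1 -> 91
READ c @v6: history=[(5, 85)] -> pick v5 -> 85
READ a @v7: history=[(2, 57), (3, 21), (4, 62), (6, 61), (8, 92)] -> pick v6 -> 61
v9: WRITE a=13  (a history now [(2, 57), (3, 21), (4, 62), (6, 61), (8, 92), (9, 13)])
v10: WRITE a=57  (a history now [(2, 57), (3, 21), (4, 62), (6, 61), (8, 92), (9, 13), (10, 57)])
READ b @v1: history=[(1, 91), (7, 19)] -> pick v1 -> 91
v11: WRITE b=78  (b history now [(1, 91), (7, 19), (11, 78)])

Answer: NONE
NONE
91
19
91
85
61
91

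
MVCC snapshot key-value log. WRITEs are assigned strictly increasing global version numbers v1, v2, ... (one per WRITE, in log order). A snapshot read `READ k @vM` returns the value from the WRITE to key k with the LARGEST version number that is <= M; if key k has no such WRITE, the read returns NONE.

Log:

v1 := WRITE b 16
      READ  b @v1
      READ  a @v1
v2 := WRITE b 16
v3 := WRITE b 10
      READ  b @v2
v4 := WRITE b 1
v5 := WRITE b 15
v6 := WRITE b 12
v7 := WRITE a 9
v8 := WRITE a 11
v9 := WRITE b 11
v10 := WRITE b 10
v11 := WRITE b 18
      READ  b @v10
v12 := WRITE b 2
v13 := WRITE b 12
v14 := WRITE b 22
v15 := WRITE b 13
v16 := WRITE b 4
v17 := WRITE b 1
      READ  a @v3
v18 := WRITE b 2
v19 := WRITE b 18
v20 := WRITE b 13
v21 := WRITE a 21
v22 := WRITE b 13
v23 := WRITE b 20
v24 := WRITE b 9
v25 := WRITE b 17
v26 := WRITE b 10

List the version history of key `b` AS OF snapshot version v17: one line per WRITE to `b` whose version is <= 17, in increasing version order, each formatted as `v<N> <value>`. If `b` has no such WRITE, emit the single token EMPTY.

Scan writes for key=b with version <= 17:
  v1 WRITE b 16 -> keep
  v2 WRITE b 16 -> keep
  v3 WRITE b 10 -> keep
  v4 WRITE b 1 -> keep
  v5 WRITE b 15 -> keep
  v6 WRITE b 12 -> keep
  v7 WRITE a 9 -> skip
  v8 WRITE a 11 -> skip
  v9 WRITE b 11 -> keep
  v10 WRITE b 10 -> keep
  v11 WRITE b 18 -> keep
  v12 WRITE b 2 -> keep
  v13 WRITE b 12 -> keep
  v14 WRITE b 22 -> keep
  v15 WRITE b 13 -> keep
  v16 WRITE b 4 -> keep
  v17 WRITE b 1 -> keep
  v18 WRITE b 2 -> drop (> snap)
  v19 WRITE b 18 -> drop (> snap)
  v20 WRITE b 13 -> drop (> snap)
  v21 WRITE a 21 -> skip
  v22 WRITE b 13 -> drop (> snap)
  v23 WRITE b 20 -> drop (> snap)
  v24 WRITE b 9 -> drop (> snap)
  v25 WRITE b 17 -> drop (> snap)
  v26 WRITE b 10 -> drop (> snap)
Collected: [(1, 16), (2, 16), (3, 10), (4, 1), (5, 15), (6, 12), (9, 11), (10, 10), (11, 18), (12, 2), (13, 12), (14, 22), (15, 13), (16, 4), (17, 1)]

Answer: v1 16
v2 16
v3 10
v4 1
v5 15
v6 12
v9 11
v10 10
v11 18
v12 2
v13 12
v14 22
v15 13
v16 4
v17 1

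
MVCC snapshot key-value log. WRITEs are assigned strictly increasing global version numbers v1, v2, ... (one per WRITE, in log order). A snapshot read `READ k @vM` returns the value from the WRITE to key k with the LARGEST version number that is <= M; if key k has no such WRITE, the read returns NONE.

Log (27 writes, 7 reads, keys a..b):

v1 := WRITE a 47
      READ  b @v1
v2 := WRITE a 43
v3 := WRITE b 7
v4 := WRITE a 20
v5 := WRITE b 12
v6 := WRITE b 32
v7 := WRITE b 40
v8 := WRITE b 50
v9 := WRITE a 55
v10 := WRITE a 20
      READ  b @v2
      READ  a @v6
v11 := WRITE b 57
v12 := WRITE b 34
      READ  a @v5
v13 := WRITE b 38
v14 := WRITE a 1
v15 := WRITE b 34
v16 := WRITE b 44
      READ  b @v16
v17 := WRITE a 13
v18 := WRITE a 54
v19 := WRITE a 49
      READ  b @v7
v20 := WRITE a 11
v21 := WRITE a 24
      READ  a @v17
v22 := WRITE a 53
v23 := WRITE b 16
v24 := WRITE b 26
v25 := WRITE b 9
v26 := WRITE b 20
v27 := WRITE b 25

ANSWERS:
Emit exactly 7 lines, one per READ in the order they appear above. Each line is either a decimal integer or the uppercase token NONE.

Answer: NONE
NONE
20
20
44
40
13

Derivation:
v1: WRITE a=47  (a history now [(1, 47)])
READ b @v1: history=[] -> no version <= 1 -> NONE
v2: WRITE a=43  (a history now [(1, 47), (2, 43)])
v3: WRITE b=7  (b history now [(3, 7)])
v4: WRITE a=20  (a history now [(1, 47), (2, 43), (4, 20)])
v5: WRITE b=12  (b history now [(3, 7), (5, 12)])
v6: WRITE b=32  (b history now [(3, 7), (5, 12), (6, 32)])
v7: WRITE b=40  (b history now [(3, 7), (5, 12), (6, 32), (7, 40)])
v8: WRITE b=50  (b history now [(3, 7), (5, 12), (6, 32), (7, 40), (8, 50)])
v9: WRITE a=55  (a history now [(1, 47), (2, 43), (4, 20), (9, 55)])
v10: WRITE a=20  (a history now [(1, 47), (2, 43), (4, 20), (9, 55), (10, 20)])
READ b @v2: history=[(3, 7), (5, 12), (6, 32), (7, 40), (8, 50)] -> no version <= 2 -> NONE
READ a @v6: history=[(1, 47), (2, 43), (4, 20), (9, 55), (10, 20)] -> pick v4 -> 20
v11: WRITE b=57  (b history now [(3, 7), (5, 12), (6, 32), (7, 40), (8, 50), (11, 57)])
v12: WRITE b=34  (b history now [(3, 7), (5, 12), (6, 32), (7, 40), (8, 50), (11, 57), (12, 34)])
READ a @v5: history=[(1, 47), (2, 43), (4, 20), (9, 55), (10, 20)] -> pick v4 -> 20
v13: WRITE b=38  (b history now [(3, 7), (5, 12), (6, 32), (7, 40), (8, 50), (11, 57), (12, 34), (13, 38)])
v14: WRITE a=1  (a history now [(1, 47), (2, 43), (4, 20), (9, 55), (10, 20), (14, 1)])
v15: WRITE b=34  (b history now [(3, 7), (5, 12), (6, 32), (7, 40), (8, 50), (11, 57), (12, 34), (13, 38), (15, 34)])
v16: WRITE b=44  (b history now [(3, 7), (5, 12), (6, 32), (7, 40), (8, 50), (11, 57), (12, 34), (13, 38), (15, 34), (16, 44)])
READ b @v16: history=[(3, 7), (5, 12), (6, 32), (7, 40), (8, 50), (11, 57), (12, 34), (13, 38), (15, 34), (16, 44)] -> pick v16 -> 44
v17: WRITE a=13  (a history now [(1, 47), (2, 43), (4, 20), (9, 55), (10, 20), (14, 1), (17, 13)])
v18: WRITE a=54  (a history now [(1, 47), (2, 43), (4, 20), (9, 55), (10, 20), (14, 1), (17, 13), (18, 54)])
v19: WRITE a=49  (a history now [(1, 47), (2, 43), (4, 20), (9, 55), (10, 20), (14, 1), (17, 13), (18, 54), (19, 49)])
READ b @v7: history=[(3, 7), (5, 12), (6, 32), (7, 40), (8, 50), (11, 57), (12, 34), (13, 38), (15, 34), (16, 44)] -> pick v7 -> 40
v20: WRITE a=11  (a history now [(1, 47), (2, 43), (4, 20), (9, 55), (10, 20), (14, 1), (17, 13), (18, 54), (19, 49), (20, 11)])
v21: WRITE a=24  (a history now [(1, 47), (2, 43), (4, 20), (9, 55), (10, 20), (14, 1), (17, 13), (18, 54), (19, 49), (20, 11), (21, 24)])
READ a @v17: history=[(1, 47), (2, 43), (4, 20), (9, 55), (10, 20), (14, 1), (17, 13), (18, 54), (19, 49), (20, 11), (21, 24)] -> pick v17 -> 13
v22: WRITE a=53  (a history now [(1, 47), (2, 43), (4, 20), (9, 55), (10, 20), (14, 1), (17, 13), (18, 54), (19, 49), (20, 11), (21, 24), (22, 53)])
v23: WRITE b=16  (b history now [(3, 7), (5, 12), (6, 32), (7, 40), (8, 50), (11, 57), (12, 34), (13, 38), (15, 34), (16, 44), (23, 16)])
v24: WRITE b=26  (b history now [(3, 7), (5, 12), (6, 32), (7, 40), (8, 50), (11, 57), (12, 34), (13, 38), (15, 34), (16, 44), (23, 16), (24, 26)])
v25: WRITE b=9  (b history now [(3, 7), (5, 12), (6, 32), (7, 40), (8, 50), (11, 57), (12, 34), (13, 38), (15, 34), (16, 44), (23, 16), (24, 26), (25, 9)])
v26: WRITE b=20  (b history now [(3, 7), (5, 12), (6, 32), (7, 40), (8, 50), (11, 57), (12, 34), (13, 38), (15, 34), (16, 44), (23, 16), (24, 26), (25, 9), (26, 20)])
v27: WRITE b=25  (b history now [(3, 7), (5, 12), (6, 32), (7, 40), (8, 50), (11, 57), (12, 34), (13, 38), (15, 34), (16, 44), (23, 16), (24, 26), (25, 9), (26, 20), (27, 25)])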